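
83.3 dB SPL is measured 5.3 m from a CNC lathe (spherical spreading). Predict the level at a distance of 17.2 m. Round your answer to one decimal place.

For a point source, L₂ = L₁ − 20·log₁₀(r₂/r₁).
L₂ = 83.3 − 20·log₁₀(17.2/5.3) = 83.3 − 10.225 = 73.07 dB SPL.

73.1 dB SPL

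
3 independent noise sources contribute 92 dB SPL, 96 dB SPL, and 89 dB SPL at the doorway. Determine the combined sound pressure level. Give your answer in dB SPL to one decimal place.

Incoherent sources combine by intensity addition: L_total = 10·log₁₀(Σ 10^(L_i/10)).
Σ 10^(L/10) = 10^(92/10) + 10^(96/10) + 10^(89/10) = 6.360e+09.
L_total = 10·log₁₀(6.360e+09) = 98.03 dB SPL.

98.0 dB SPL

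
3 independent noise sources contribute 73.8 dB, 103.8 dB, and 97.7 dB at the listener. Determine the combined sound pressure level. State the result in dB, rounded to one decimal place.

104.8 dB

For uncorrelated sources the intensities add, so convert each level to linear form, sum, and take 10·log₁₀ of the total.
Σ 10^(L/10) = 10^(73.8/10) + 10^(103.8/10) + 10^(97.7/10) = 2.990e+10.
L_total = 10·log₁₀(2.990e+10) = 104.76 dB.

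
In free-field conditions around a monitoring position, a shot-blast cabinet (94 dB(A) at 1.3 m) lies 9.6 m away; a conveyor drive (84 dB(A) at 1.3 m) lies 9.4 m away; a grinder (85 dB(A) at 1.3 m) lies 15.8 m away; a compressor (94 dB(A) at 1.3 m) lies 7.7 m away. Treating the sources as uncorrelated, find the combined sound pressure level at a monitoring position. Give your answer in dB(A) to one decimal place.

Apply inverse-square spreading to bring every level to the receiver, then sum 10^(L/10).
shot-blast cabinet: 94 − 20·log₁₀(9.6/1.3) = 94 − 17.37 = 76.63 dB(A).
conveyor drive: 84 − 20·log₁₀(9.4/1.3) = 84 − 17.18 = 66.82 dB(A).
grinder: 85 − 20·log₁₀(15.8/1.3) = 85 − 21.69 = 63.31 dB(A).
compressor: 94 − 20·log₁₀(7.7/1.3) = 94 − 15.45 = 78.55 dB(A).
Σ 10^(L/10) = 1.246e+08 → L_total = 10·log₁₀(1.246e+08) = 80.96 dB(A).

81.0 dB(A)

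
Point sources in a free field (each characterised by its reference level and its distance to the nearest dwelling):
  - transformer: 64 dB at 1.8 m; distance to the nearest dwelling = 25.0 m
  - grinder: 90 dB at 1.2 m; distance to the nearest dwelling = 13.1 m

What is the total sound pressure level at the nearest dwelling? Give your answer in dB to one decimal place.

First find each source's level at the receiver (point-source: −20·log₁₀(r/r_ref)), then combine on an intensity basis.
transformer: 64 − 20·log₁₀(25.0/1.8) = 64 − 22.85 = 41.15 dB.
grinder: 90 − 20·log₁₀(13.1/1.2) = 90 − 20.76 = 69.24 dB.
Σ 10^(L/10) = 8.404e+06 → L_total = 10·log₁₀(8.404e+06) = 69.24 dB.

69.2 dB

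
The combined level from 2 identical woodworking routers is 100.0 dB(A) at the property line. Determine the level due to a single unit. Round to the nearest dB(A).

For N identical incoherent sources L_total = L₁ + 10·log₁₀ N, so L₁ = 100.0 − 10·log₁₀(2) = 100.0 − 3.010.

97 dB(A)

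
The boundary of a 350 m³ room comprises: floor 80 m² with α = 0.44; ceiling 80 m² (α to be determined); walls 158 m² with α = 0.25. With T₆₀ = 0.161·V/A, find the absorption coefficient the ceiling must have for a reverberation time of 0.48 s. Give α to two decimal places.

A = 0.161·V/T₆₀ = 0.161·350/0.48 = 117.40 m² sabins.
Absorption from the other surfaces = 80·0.44 + 158·0.25 = 74.70 m², so the ceiling must supply 42.70 m² over 80 m².
α = 42.70/80 = 0.534.

0.53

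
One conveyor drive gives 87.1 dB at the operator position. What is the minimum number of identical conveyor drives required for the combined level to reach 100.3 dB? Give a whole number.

N identical sources give L₁ + 10·log₁₀ N, so require 10·log₁₀ N ≥ 100.3 − 87.1 = 13.2 dB.
N ≥ 10^(13.2/10) = 20.893, so N = 21.

21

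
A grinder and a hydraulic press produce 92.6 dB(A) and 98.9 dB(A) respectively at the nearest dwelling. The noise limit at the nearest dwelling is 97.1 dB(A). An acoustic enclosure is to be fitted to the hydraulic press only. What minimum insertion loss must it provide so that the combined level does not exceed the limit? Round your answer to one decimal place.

Fixed contribution from the other source: Σ 10^(L/10) = 10^(92.6/10) = 1.820e+09 (92.60 dB(A)).
The limit corresponds to 10^(97.1/10) = 5.129e+09; subtracting the fixed part leaves 3.309e+09 for the hydraulic press, i.e. 95.20 dB(A).
Required insertion loss = 98.9 − 95.20 = 3.70 dB.

3.7 dB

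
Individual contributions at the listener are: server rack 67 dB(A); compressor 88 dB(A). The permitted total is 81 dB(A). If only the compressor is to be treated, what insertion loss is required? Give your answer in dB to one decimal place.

The untreated sources together contribute 10^(67/10) = 5.012e+06, i.e. 67.00 dB(A).
The limit corresponds to 10^(81/10) = 1.259e+08; subtracting the fixed part leaves 1.209e+08 for the compressor, i.e. 80.82 dB(A).
Required insertion loss = 88 − 80.82 = 7.18 dB.

7.2 dB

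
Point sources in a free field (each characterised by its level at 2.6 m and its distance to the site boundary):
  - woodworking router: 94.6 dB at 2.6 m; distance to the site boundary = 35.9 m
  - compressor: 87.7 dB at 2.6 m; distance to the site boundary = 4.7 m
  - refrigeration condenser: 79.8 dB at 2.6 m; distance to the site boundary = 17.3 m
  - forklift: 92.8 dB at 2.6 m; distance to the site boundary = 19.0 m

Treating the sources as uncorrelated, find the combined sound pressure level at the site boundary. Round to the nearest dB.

84 dB

Propagate each source to the receiver with L = L_ref − 20·log₁₀(r/r_ref), then add intensities.
woodworking router: 94.6 − 20·log₁₀(35.9/2.6) = 94.6 − 22.80 = 71.80 dB.
compressor: 87.7 − 20·log₁₀(4.7/2.6) = 87.7 − 5.14 = 82.56 dB.
refrigeration condenser: 79.8 − 20·log₁₀(17.3/2.6) = 79.8 − 16.46 = 63.34 dB.
forklift: 92.8 − 20·log₁₀(19.0/2.6) = 92.8 − 17.28 = 75.52 dB.
Σ 10^(L/10) = 2.332e+08 → L_total = 10·log₁₀(2.332e+08) = 83.68 dB.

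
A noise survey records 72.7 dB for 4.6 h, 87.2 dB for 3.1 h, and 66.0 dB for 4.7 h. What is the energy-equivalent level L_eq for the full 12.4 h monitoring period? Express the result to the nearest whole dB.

81 dB

The energy average is taken in the linear domain: L_eq = 10·log₁₀[(Σ tᵢ·10^(Lᵢ/10))/T], T = 12.4 h.
Σ tᵢ·10^(Lᵢ/10) = 4.6·10^(72.7/10) + 3.1·10^(87.2/10) + 4.7·10^(66.0/10) = 1.731e+09.
L_eq = 10·log₁₀(1.731e+09/12.4) = 81.45 dB.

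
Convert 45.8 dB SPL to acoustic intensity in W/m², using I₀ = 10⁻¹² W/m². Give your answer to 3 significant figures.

3.80e-08 W/m²

L = 10·log₁₀(I/I₀) ⇒ I = I₀·10^(L/10) = 10⁻¹² × 10^4.58.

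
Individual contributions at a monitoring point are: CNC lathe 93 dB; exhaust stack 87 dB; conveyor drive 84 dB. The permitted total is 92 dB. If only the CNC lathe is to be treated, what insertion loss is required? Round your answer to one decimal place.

The untreated sources together contribute 10^(87/10) + 10^(84/10) = 7.524e+08, i.e. 88.76 dB.
To meet 92 dB overall, the treated CNC lathe may contribute at most 10^(92/10) − 7.524e+08 = 8.325e+08, i.e. 89.20 dB.
So the CNC lathe must be reduced from 93 to 89.20 dB: IL = 3.80 dB.

3.8 dB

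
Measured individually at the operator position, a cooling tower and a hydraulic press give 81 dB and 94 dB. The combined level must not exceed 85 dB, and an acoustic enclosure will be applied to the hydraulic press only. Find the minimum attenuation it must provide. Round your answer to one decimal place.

Fixed contribution from the other source: Σ 10^(L/10) = 10^(81/10) = 1.259e+08 (81.00 dB).
To meet 85 dB overall, the treated hydraulic press may contribute at most 10^(85/10) − 1.259e+08 = 1.903e+08, i.e. 82.80 dB.
So the hydraulic press must be reduced from 94 to 82.80 dB: IL = 11.20 dB.

11.2 dB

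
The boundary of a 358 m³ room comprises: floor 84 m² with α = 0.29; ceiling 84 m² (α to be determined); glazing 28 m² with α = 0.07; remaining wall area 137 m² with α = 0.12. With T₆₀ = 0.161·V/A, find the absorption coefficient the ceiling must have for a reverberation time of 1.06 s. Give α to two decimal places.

From T₆₀ = 0.161·V/A, the target T₆₀ = 1.06 s needs A = 0.161·358/1.06 = 54.38 m².
Absorption from the other surfaces = 84·0.29 + 28·0.07 + 137·0.12 = 42.76 m², so the ceiling must supply 11.62 m² over 84 m².
α = 11.62/84 = 0.138.

0.14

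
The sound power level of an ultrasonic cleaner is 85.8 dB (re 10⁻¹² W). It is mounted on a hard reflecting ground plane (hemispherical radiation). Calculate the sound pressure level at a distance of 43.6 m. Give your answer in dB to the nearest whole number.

L_p = L_w − 10·log₁₀(2π·r²) with r = 43.6 m.
2π·r² = 1.194e+04 m², 10·log₁₀ of that is 40.772 dB.
L_p = 85.8 − 40.772 = 45.03 dB.

45 dB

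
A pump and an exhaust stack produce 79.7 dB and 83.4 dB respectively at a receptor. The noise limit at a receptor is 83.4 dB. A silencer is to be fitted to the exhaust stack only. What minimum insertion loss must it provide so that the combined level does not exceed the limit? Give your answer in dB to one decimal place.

2.4 dB

The untreated sources together contribute 10^(79.7/10) = 9.333e+07, i.e. 79.70 dB.
The limit corresponds to 10^(83.4/10) = 2.188e+08; subtracting the fixed part leaves 1.255e+08 for the exhaust stack, i.e. 80.98 dB.
So the exhaust stack must be reduced from 83.4 to 80.98 dB: IL = 2.42 dB.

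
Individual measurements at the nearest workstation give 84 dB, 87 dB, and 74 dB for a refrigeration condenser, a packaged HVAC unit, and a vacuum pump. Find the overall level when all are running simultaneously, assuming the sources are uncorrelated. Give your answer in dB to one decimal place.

For uncorrelated sources the intensities add, so convert each level to linear form, sum, and take 10·log₁₀ of the total.
Σ 10^(L/10) = 10^(84/10) + 10^(87/10) + 10^(74/10) = 7.775e+08.
L_total = 10·log₁₀(7.775e+08) = 88.91 dB.

88.9 dB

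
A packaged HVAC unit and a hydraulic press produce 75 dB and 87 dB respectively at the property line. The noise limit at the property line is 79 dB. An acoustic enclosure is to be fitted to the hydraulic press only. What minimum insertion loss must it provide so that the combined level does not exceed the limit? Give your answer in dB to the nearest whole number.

10 dB

Fixed contribution from the other source: Σ 10^(L/10) = 10^(75/10) = 3.162e+07 (75.00 dB).
The limit corresponds to 10^(79/10) = 7.943e+07; subtracting the fixed part leaves 4.781e+07 for the hydraulic press, i.e. 76.80 dB.
So the hydraulic press must be reduced from 87 to 76.80 dB: IL = 10.20 dB.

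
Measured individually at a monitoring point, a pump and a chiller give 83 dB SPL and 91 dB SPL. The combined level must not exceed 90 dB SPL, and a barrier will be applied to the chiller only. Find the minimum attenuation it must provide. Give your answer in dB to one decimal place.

2.0 dB

Fixed contribution from the other source: Σ 10^(L/10) = 10^(83/10) = 1.995e+08 (83.00 dB SPL).
To meet 90 dB SPL overall, the treated chiller may contribute at most 10^(90/10) − 1.995e+08 = 8.005e+08, i.e. 89.03 dB SPL.
Required insertion loss = 91 − 89.03 = 1.97 dB.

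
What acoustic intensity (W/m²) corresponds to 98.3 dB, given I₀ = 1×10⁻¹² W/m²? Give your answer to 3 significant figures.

I = I₀·10^(L/10) = 10⁻¹² × 10^(98.3/10) = 10^(-2.170).

0.00676 W/m²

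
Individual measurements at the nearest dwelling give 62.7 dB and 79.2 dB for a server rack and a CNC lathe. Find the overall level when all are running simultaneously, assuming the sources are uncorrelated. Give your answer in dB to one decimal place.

For uncorrelated sources the intensities add, so convert each level to linear form, sum, and take 10·log₁₀ of the total.
Σ 10^(L/10) = 10^(62.7/10) + 10^(79.2/10) = 8.504e+07.
L_total = 10·log₁₀(8.504e+07) = 79.30 dB.

79.3 dB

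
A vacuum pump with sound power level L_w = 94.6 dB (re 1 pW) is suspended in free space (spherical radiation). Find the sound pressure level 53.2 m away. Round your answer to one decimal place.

The power spreads over a sphere of area 4π·r², so L_p = L_w − 10·log₁₀(4π·r²).
4π·r² = 3.557e+04 m², 10·log₁₀ of that is 45.510 dB.
L_p = 94.6 − 45.510 = 49.09 dB.

49.1 dB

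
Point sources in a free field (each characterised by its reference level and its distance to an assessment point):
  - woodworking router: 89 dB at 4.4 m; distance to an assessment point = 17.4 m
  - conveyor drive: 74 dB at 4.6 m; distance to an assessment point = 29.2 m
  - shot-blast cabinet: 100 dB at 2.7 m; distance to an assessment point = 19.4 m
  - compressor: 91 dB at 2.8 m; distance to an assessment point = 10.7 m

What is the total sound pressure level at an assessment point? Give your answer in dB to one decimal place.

Propagate each source to the receiver with L = L_ref − 20·log₁₀(r/r_ref), then add intensities.
woodworking router: 89 − 20·log₁₀(17.4/4.4) = 89 − 11.94 = 77.06 dB.
conveyor drive: 74 − 20·log₁₀(29.2/4.6) = 74 − 16.05 = 57.95 dB.
shot-blast cabinet: 100 − 20·log₁₀(19.4/2.7) = 100 − 17.13 = 82.87 dB.
compressor: 91 − 20·log₁₀(10.7/2.8) = 91 − 11.64 = 79.36 dB.
Σ 10^(L/10) = 3.313e+08 → L_total = 10·log₁₀(3.313e+08) = 85.20 dB.

85.2 dB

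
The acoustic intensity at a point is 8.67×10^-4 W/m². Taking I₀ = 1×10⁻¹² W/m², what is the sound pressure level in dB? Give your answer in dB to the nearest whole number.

L = 10·log₁₀(I/I₀) = 10·log₁₀(8.67×10^-4/10⁻¹²) = 10·log₁₀(8.67×10^8).
L = 10·(0.9380 + 8) = 89.38 dB.

89 dB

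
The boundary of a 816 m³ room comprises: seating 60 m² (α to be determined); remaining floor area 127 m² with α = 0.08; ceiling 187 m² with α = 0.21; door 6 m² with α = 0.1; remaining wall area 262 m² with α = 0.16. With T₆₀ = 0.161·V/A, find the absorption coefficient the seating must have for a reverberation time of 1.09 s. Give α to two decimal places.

Required total absorption A = 0.161·816/1.09 = 120.53 m².
Absorption from the other surfaces = 127·0.08 + 187·0.21 + 6·0.1 + 262·0.16 = 91.95 m², so the seating must supply 28.58 m² over 60 m².
α = 28.58/60 = 0.476.

0.48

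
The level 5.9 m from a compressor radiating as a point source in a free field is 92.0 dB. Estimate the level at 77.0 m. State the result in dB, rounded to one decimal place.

Point-source attenuation: ΔL = 20·log₁₀(r₂/r₁) = 20·log₁₀(77.0/5.9) = 22.313 dB.
L₂ = 92.0 − 20·log₁₀(77.0/5.9) = 92.0 − 22.313 = 69.69 dB.

69.7 dB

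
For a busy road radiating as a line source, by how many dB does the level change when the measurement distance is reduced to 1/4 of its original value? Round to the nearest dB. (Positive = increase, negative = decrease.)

+6 dB

A line source loses 3 dB per doubling of distance; generally ΔL = −10·log₁₀(r₂/r₁).
ΔL = −10·log₁₀(0.25) = +6.02 dB.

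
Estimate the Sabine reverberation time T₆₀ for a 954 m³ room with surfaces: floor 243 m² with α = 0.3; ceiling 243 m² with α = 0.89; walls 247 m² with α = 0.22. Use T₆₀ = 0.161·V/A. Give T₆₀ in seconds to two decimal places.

0.45 s

Summing Sᵢαᵢ: 243·0.3 + 243·0.89 + 247·0.22 = 343.51 m².
T₆₀ = 0.161 × 954 / 343.51 = 0.447 s.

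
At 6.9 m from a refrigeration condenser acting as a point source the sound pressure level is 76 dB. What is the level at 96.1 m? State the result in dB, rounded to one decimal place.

Point-source attenuation: ΔL = 20·log₁₀(r₂/r₁) = 20·log₁₀(96.1/6.9) = 22.877 dB.
L₂ = 76 − 20·log₁₀(96.1/6.9) = 76 − 22.877 = 53.12 dB.

53.1 dB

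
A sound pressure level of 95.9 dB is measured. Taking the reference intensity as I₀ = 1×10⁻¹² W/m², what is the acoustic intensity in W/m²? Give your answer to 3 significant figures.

0.00389 W/m²

I = I₀·10^(L/10) = 10⁻¹² × 10^(95.9/10) = 10^(-2.410).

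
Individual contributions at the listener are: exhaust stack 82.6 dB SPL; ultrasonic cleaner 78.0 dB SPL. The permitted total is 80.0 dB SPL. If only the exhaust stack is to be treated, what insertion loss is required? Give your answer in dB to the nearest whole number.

7 dB

Everything except the exhaust stack sums to 10^(78.0/10) = 6.310e+07 in linear terms, 78.00 dB SPL.
To meet 80.0 dB SPL overall, the treated exhaust stack may contribute at most 10^(80.0/10) − 6.310e+07 = 3.690e+07, i.e. 75.67 dB SPL.
So the exhaust stack must be reduced from 82.6 to 75.67 dB SPL: IL = 6.93 dB.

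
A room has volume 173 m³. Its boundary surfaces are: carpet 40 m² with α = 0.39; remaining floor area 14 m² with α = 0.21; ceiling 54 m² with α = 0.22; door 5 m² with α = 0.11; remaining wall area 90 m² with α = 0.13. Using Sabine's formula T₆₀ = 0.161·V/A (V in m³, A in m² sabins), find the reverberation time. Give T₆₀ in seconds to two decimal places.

Total absorption A = 40·0.39 + 14·0.21 + 54·0.22 + 5·0.11 + 90·0.13 = 42.67 m² sabins.
T₆₀ = 0.161 × 173 / 42.67 = 0.653 s.

0.65 s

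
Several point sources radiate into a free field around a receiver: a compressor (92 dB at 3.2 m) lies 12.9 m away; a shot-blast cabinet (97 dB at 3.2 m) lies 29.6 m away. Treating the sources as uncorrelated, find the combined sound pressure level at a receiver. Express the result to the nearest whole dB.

Propagate each source to the receiver with L = L_ref − 20·log₁₀(r/r_ref), then add intensities.
compressor: 92 − 20·log₁₀(12.9/3.2) = 92 − 12.11 = 79.89 dB.
shot-blast cabinet: 97 − 20·log₁₀(29.6/3.2) = 97 − 19.32 = 77.68 dB.
Σ 10^(L/10) = 1.561e+08 → L_total = 10·log₁₀(1.561e+08) = 81.93 dB.

82 dB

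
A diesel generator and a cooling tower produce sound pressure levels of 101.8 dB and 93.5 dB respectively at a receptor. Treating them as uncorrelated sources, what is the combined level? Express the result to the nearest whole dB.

102 dB

Incoherent sources combine by intensity addition: L_total = 10·log₁₀(Σ 10^(L_i/10)).
Σ 10^(L/10) = 10^(101.8/10) + 10^(93.5/10) = 1.737e+10.
L_total = 10·log₁₀(1.737e+10) = 102.40 dB.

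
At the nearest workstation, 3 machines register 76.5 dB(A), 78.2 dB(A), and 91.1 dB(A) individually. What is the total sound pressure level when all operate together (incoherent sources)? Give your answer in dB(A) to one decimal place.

For uncorrelated sources the intensities add, so convert each level to linear form, sum, and take 10·log₁₀ of the total.
Σ 10^(L/10) = 10^(76.5/10) + 10^(78.2/10) + 10^(91.1/10) = 1.399e+09.
L_total = 10·log₁₀(1.399e+09) = 91.46 dB(A).

91.5 dB(A)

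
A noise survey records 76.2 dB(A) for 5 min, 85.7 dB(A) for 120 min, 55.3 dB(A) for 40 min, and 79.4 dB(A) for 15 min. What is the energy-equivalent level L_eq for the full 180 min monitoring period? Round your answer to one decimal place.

84.1 dB(A)

The energy average is taken in the linear domain: L_eq = 10·log₁₀[(Σ tᵢ·10^(Lᵢ/10))/T], T = 180 min.
Σ tᵢ·10^(Lᵢ/10) = 5·10^(76.2/10) + 120·10^(85.7/10) + 40·10^(55.3/10) + 15·10^(79.4/10) = 4.611e+10.
L_eq = 10·log₁₀(4.611e+10/180) = 84.09 dB(A).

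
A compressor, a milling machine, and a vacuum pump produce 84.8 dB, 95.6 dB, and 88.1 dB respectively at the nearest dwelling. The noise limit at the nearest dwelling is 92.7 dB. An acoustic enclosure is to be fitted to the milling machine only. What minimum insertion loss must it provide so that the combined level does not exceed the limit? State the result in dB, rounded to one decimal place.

6.0 dB

The untreated sources together contribute 10^(84.8/10) + 10^(88.1/10) = 9.476e+08, i.e. 89.77 dB.
To meet 92.7 dB overall, the treated milling machine may contribute at most 10^(92.7/10) − 9.476e+08 = 9.144e+08, i.e. 89.61 dB.
So the milling machine must be reduced from 95.6 to 89.61 dB: IL = 5.99 dB.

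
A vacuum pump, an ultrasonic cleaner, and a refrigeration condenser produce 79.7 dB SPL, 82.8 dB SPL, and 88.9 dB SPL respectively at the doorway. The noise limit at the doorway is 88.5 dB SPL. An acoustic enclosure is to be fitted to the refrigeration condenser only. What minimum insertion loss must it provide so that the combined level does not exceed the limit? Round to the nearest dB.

3 dB

Everything except the refrigeration condenser sums to 10^(79.7/10) + 10^(82.8/10) = 2.839e+08 in linear terms, 84.53 dB SPL.
To meet 88.5 dB SPL overall, the treated refrigeration condenser may contribute at most 10^(88.5/10) − 2.839e+08 = 4.241e+08, i.e. 86.27 dB SPL.
So the refrigeration condenser must be reduced from 88.9 to 86.27 dB SPL: IL = 2.63 dB.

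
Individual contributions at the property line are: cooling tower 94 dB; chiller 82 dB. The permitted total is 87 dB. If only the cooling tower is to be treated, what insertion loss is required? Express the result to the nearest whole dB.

Fixed contribution from the other source: Σ 10^(L/10) = 10^(82/10) = 1.585e+08 (82.00 dB).
To meet 87 dB overall, the treated cooling tower may contribute at most 10^(87/10) − 1.585e+08 = 3.427e+08, i.e. 85.35 dB.
So the cooling tower must be reduced from 94 to 85.35 dB: IL = 8.65 dB.

9 dB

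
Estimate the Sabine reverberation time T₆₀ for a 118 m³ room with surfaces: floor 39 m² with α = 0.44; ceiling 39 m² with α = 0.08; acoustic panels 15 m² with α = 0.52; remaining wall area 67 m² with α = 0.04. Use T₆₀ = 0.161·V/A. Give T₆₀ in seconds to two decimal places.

0.62 s

A = Σ Sᵢαᵢ = 39·0.44 + 39·0.08 + 15·0.52 + 67·0.04 = 30.76 m².
T₆₀ = 0.161·V/A = 0.161·118/30.76 = 0.618 s.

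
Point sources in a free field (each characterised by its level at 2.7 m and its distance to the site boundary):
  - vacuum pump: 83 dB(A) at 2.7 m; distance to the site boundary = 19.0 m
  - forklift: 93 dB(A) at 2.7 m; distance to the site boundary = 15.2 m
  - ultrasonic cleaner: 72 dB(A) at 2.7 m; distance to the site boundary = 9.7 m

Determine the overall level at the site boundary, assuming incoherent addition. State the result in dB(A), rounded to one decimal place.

Apply inverse-square spreading to bring every level to the receiver, then sum 10^(L/10).
vacuum pump: 83 − 20·log₁₀(19.0/2.7) = 83 − 16.95 = 66.05 dB(A).
forklift: 93 − 20·log₁₀(15.2/2.7) = 93 − 15.01 = 77.99 dB(A).
ultrasonic cleaner: 72 − 20·log₁₀(9.7/2.7) = 72 − 11.11 = 60.89 dB(A).
Σ 10^(L/10) = 6.821e+07 → L_total = 10·log₁₀(6.821e+07) = 78.34 dB(A).

78.3 dB(A)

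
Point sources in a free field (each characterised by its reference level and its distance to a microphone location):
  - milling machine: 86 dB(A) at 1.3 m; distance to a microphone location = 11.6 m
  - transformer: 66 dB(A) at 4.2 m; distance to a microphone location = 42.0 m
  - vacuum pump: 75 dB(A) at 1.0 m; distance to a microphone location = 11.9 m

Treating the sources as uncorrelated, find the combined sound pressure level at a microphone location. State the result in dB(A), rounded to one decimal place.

67.2 dB(A)

Apply inverse-square spreading to bring every level to the receiver, then sum 10^(L/10).
milling machine: 86 − 20·log₁₀(11.6/1.3) = 86 − 19.01 = 66.99 dB(A).
transformer: 66 − 20·log₁₀(42.0/4.2) = 66 − 20.00 = 46.00 dB(A).
vacuum pump: 75 − 20·log₁₀(11.9/1.0) = 75 − 21.51 = 53.49 dB(A).
Σ 10^(L/10) = 5.263e+06 → L_total = 10·log₁₀(5.263e+06) = 67.21 dB(A).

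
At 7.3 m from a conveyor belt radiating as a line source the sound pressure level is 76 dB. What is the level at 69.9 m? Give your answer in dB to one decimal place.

66.2 dB

Cylindrical spreading from a line source gives a 10·log₁₀(r₂/r₁) drop.
L₂ = 76 − 10·log₁₀(69.9/7.3) = 76 − 9.812 = 66.19 dB.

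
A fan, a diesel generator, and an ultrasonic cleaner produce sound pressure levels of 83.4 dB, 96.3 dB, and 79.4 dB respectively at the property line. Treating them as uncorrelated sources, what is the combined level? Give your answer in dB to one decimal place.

96.6 dB

Incoherent sources combine by intensity addition: L_total = 10·log₁₀(Σ 10^(L_i/10)).
Σ 10^(L/10) = 10^(83.4/10) + 10^(96.3/10) + 10^(79.4/10) = 4.572e+09.
L_total = 10·log₁₀(4.572e+09) = 96.60 dB.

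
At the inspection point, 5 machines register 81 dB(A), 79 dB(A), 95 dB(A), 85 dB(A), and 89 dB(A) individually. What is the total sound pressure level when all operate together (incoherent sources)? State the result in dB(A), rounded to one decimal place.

96.5 dB(A)

Incoherent sources combine by intensity addition: L_total = 10·log₁₀(Σ 10^(L_i/10)).
Σ 10^(L/10) = 10^(81/10) + 10^(79/10) + 10^(95/10) + 10^(85/10) + 10^(89/10) = 4.478e+09.
L_total = 10·log₁₀(4.478e+09) = 96.51 dB(A).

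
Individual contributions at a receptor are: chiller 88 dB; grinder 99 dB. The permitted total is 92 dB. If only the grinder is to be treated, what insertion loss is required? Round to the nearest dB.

9 dB

The untreated sources together contribute 10^(88/10) = 6.310e+08, i.e. 88.00 dB.
To meet 92 dB overall, the treated grinder may contribute at most 10^(92/10) − 6.310e+08 = 9.539e+08, i.e. 89.80 dB.
So the grinder must be reduced from 99 to 89.80 dB: IL = 9.20 dB.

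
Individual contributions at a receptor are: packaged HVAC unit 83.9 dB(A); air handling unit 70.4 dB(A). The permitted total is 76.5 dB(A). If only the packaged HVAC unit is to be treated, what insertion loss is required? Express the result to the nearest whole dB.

9 dB

The untreated sources together contribute 10^(70.4/10) = 1.096e+07, i.e. 70.40 dB(A).
To meet 76.5 dB(A) overall, the treated packaged HVAC unit may contribute at most 10^(76.5/10) − 1.096e+07 = 3.370e+07, i.e. 75.28 dB(A).
So the packaged HVAC unit must be reduced from 83.9 to 75.28 dB(A): IL = 8.62 dB.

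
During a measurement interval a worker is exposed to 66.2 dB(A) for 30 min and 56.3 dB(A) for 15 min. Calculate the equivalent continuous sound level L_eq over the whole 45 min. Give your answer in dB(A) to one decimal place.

L_eq = 10·log₁₀[(1/T)·Σ tᵢ·10^(Lᵢ/10)] with T = 45 min.
Σ tᵢ·10^(Lᵢ/10) = 30·10^(66.2/10) + 15·10^(56.3/10) = 1.315e+08.
L_eq = 10·log₁₀(1.315e+08/45) = 64.66 dB(A).

64.7 dB(A)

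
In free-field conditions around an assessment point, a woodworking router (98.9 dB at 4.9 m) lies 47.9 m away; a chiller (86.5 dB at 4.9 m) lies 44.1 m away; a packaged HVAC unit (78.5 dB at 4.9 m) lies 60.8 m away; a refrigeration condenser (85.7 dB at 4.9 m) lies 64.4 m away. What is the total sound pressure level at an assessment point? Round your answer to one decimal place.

Apply inverse-square spreading to bring every level to the receiver, then sum 10^(L/10).
woodworking router: 98.9 − 20·log₁₀(47.9/4.9) = 98.9 − 19.80 = 79.10 dB.
chiller: 86.5 − 20·log₁₀(44.1/4.9) = 86.5 − 19.08 = 67.42 dB.
packaged HVAC unit: 78.5 − 20·log₁₀(60.8/4.9) = 78.5 − 21.87 = 56.63 dB.
refrigeration condenser: 85.7 − 20·log₁₀(64.4/4.9) = 85.7 − 22.37 = 63.33 dB.
Σ 10^(L/10) = 8.936e+07 → L_total = 10·log₁₀(8.936e+07) = 79.51 dB.

79.5 dB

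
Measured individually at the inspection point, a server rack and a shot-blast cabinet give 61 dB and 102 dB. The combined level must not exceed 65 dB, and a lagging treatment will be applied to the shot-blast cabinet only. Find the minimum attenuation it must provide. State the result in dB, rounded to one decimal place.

Fixed contribution from the other source: Σ 10^(L/10) = 10^(61/10) = 1.259e+06 (61.00 dB).
To meet 65 dB overall, the treated shot-blast cabinet may contribute at most 10^(65/10) − 1.259e+06 = 1.903e+06, i.e. 62.80 dB.
Required insertion loss = 102 − 62.80 = 39.20 dB.

39.2 dB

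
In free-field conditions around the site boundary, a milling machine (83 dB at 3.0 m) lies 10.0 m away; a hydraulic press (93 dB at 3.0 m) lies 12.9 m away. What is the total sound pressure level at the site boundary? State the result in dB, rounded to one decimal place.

Propagate each source to the receiver with L = L_ref − 20·log₁₀(r/r_ref), then add intensities.
milling machine: 83 − 20·log₁₀(10.0/3.0) = 83 − 10.46 = 72.54 dB.
hydraulic press: 93 − 20·log₁₀(12.9/3.0) = 93 − 12.67 = 80.33 dB.
Σ 10^(L/10) = 1.259e+08 → L_total = 10·log₁₀(1.259e+08) = 81.00 dB.

81.0 dB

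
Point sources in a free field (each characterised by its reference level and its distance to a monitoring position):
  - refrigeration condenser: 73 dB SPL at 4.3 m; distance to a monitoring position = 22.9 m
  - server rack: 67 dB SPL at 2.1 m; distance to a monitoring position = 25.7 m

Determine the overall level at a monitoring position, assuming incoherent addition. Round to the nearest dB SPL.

59 dB SPL

Apply inverse-square spreading to bring every level to the receiver, then sum 10^(L/10).
refrigeration condenser: 73 − 20·log₁₀(22.9/4.3) = 73 − 14.53 = 58.47 dB SPL.
server rack: 67 − 20·log₁₀(25.7/2.1) = 67 − 21.75 = 45.25 dB SPL.
Σ 10^(L/10) = 7.370e+05 → L_total = 10·log₁₀(7.370e+05) = 58.67 dB SPL.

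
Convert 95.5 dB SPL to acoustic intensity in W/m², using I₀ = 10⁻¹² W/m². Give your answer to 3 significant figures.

I/I₀ = 10^(95.5/10) = 3.548e+09, so I = 3.548e+09 × 10⁻¹² W/m².

0.00355 W/m²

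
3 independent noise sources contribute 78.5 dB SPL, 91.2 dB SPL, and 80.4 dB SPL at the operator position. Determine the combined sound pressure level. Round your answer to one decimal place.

91.8 dB SPL

Incoherent sources combine by intensity addition: L_total = 10·log₁₀(Σ 10^(L_i/10)).
Σ 10^(L/10) = 10^(78.5/10) + 10^(91.2/10) + 10^(80.4/10) = 1.499e+09.
L_total = 10·log₁₀(1.499e+09) = 91.76 dB SPL.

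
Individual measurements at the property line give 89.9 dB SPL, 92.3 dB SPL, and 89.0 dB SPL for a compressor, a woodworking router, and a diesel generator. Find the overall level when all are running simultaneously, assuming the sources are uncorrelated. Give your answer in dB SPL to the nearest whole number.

For uncorrelated sources the intensities add, so convert each level to linear form, sum, and take 10·log₁₀ of the total.
Σ 10^(L/10) = 10^(89.9/10) + 10^(92.3/10) + 10^(89.0/10) = 3.470e+09.
L_total = 10·log₁₀(3.470e+09) = 95.40 dB SPL.

95 dB SPL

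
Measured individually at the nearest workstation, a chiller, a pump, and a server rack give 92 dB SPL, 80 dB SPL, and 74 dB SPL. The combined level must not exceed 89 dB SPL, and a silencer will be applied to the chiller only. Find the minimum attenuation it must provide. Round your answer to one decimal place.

3.7 dB

The untreated sources together contribute 10^(80/10) + 10^(74/10) = 1.251e+08, i.e. 80.97 dB SPL.
To meet 89 dB SPL overall, the treated chiller may contribute at most 10^(89/10) − 1.251e+08 = 6.692e+08, i.e. 88.26 dB SPL.
Required insertion loss = 92 − 88.26 = 3.74 dB.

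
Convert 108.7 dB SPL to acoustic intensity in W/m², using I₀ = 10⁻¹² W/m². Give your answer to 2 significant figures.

0.074 W/m²

L = 10·log₁₀(I/I₀) ⇒ I = I₀·10^(L/10) = 10⁻¹² × 10^10.87.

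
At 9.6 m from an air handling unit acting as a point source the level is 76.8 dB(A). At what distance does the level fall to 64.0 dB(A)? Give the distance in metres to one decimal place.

41.9 m

Point-source spreading drops the level by 20·log₁₀(r₂/r₁); inverting, r₂/r₁ = 10^(ΔL/20).
r₂ = 9.6·10^((76.8−64.0)/20) = 9.6·10^(12.8/20) = 41.91 m.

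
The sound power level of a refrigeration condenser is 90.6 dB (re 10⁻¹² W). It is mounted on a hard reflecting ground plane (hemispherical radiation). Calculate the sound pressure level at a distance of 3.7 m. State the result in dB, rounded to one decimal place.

Free-field hemispherical radiation: L_p = L_w − 10·log₁₀(2π·r²), r = 3.7 m.
2π·r² = 86.02 m², 10·log₁₀ of that is 19.346 dB.
L_p = 90.6 − 19.346 = 71.25 dB.

71.3 dB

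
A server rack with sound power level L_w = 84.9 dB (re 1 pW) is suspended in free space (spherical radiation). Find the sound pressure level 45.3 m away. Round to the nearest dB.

41 dB

The power spreads over a sphere of area 4π·r², so L_p = L_w − 10·log₁₀(4π·r²).
4π·r² = 2.579e+04 m², 10·log₁₀ of that is 44.114 dB.
L_p = 84.9 − 44.114 = 40.79 dB.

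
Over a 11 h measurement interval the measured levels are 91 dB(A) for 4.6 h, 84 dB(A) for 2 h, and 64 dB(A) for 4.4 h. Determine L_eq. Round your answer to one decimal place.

87.6 dB(A)

Weight each interval's intensity by its duration and average over T = 11 h:
Σ tᵢ·10^(Lᵢ/10) = 4.6·10^(91/10) + 2·10^(84/10) + 4.4·10^(64/10) = 6.304e+09.
L_eq = 10·log₁₀(6.304e+09/11) = 87.58 dB(A).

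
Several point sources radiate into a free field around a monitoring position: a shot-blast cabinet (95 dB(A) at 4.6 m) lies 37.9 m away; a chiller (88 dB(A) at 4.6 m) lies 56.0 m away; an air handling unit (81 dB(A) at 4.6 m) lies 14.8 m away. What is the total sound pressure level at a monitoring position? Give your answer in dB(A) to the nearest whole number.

78 dB(A)

Apply inverse-square spreading to bring every level to the receiver, then sum 10^(L/10).
shot-blast cabinet: 95 − 20·log₁₀(37.9/4.6) = 95 − 18.32 = 76.68 dB(A).
chiller: 88 − 20·log₁₀(56.0/4.6) = 88 − 21.71 = 66.29 dB(A).
air handling unit: 81 − 20·log₁₀(14.8/4.6) = 81 − 10.15 = 70.85 dB(A).
Σ 10^(L/10) = 6.300e+07 → L_total = 10·log₁₀(6.300e+07) = 77.99 dB(A).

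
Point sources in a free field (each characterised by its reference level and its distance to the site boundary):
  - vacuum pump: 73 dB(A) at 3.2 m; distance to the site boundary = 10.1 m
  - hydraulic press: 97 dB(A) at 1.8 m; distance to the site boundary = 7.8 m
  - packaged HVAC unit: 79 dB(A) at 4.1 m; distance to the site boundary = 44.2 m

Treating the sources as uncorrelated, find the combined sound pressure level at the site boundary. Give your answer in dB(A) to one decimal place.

84.3 dB(A)

Apply inverse-square spreading to bring every level to the receiver, then sum 10^(L/10).
vacuum pump: 73 − 20·log₁₀(10.1/3.2) = 73 − 9.98 = 63.02 dB(A).
hydraulic press: 97 − 20·log₁₀(7.8/1.8) = 97 − 12.74 = 84.26 dB(A).
packaged HVAC unit: 79 − 20·log₁₀(44.2/4.1) = 79 − 20.65 = 58.35 dB(A).
Σ 10^(L/10) = 2.696e+08 → L_total = 10·log₁₀(2.696e+08) = 84.31 dB(A).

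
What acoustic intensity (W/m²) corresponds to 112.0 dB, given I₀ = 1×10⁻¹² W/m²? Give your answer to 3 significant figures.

I/I₀ = 10^(112.0/10) = 1.585e+11, so I = 1.585e+11 × 10⁻¹² W/m².

0.158 W/m²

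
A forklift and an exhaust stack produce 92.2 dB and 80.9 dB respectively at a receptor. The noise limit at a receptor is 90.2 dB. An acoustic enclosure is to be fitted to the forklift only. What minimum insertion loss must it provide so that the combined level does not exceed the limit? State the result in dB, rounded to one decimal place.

2.5 dB

The untreated sources together contribute 10^(80.9/10) = 1.230e+08, i.e. 80.90 dB.
To meet 90.2 dB overall, the treated forklift may contribute at most 10^(90.2/10) − 1.230e+08 = 9.241e+08, i.e. 89.66 dB.
Required insertion loss = 92.2 − 89.66 = 2.54 dB.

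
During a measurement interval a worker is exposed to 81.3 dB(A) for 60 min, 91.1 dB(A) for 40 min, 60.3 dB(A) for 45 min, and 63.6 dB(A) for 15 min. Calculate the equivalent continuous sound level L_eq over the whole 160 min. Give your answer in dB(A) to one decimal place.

85.7 dB(A)

L_eq = 10·log₁₀[(1/T)·Σ tᵢ·10^(Lᵢ/10)] with T = 160 min.
Σ tᵢ·10^(Lᵢ/10) = 60·10^(81.3/10) + 40·10^(91.1/10) + 45·10^(60.3/10) + 15·10^(63.6/10) = 5.971e+10.
L_eq = 10·log₁₀(5.971e+10/160) = 85.72 dB(A).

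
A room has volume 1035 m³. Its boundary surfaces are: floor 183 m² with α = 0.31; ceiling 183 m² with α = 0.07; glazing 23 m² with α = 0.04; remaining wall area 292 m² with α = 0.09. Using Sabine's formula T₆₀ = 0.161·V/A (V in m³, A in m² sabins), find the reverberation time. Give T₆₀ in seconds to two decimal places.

Summing Sᵢαᵢ: 183·0.31 + 183·0.07 + 23·0.04 + 292·0.09 = 96.74 m².
T₆₀ = 0.161 × 1035 / 96.74 = 1.723 s.

1.72 s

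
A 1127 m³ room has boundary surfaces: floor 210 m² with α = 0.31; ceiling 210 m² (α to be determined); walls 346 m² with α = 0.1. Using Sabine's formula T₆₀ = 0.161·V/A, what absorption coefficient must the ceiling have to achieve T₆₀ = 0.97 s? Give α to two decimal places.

0.42

A = 0.161·V/T₆₀ = 0.161·1127/0.97 = 187.06 m² sabins.
Absorption from the other surfaces = 210·0.31 + 346·0.1 = 99.70 m², so the ceiling must supply 87.36 m² over 210 m².
α = 87.36/210 = 0.416.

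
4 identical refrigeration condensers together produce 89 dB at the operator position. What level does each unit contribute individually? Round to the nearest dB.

4 equal contributions raise the level by 10·log₁₀ 4 = 6.021 dB, so each unit alone gives 89 − 6.021.

83 dB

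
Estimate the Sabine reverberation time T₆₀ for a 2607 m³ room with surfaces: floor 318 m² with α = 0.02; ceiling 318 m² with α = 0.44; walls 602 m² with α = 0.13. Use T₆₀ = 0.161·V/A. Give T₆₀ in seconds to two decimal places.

1.87 s

Summing Sᵢαᵢ: 318·0.02 + 318·0.44 + 602·0.13 = 224.54 m².
T₆₀ = 0.161·V/A = 0.161·2607/224.54 = 1.869 s.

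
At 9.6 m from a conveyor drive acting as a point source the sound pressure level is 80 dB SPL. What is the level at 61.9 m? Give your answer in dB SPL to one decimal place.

63.8 dB SPL

For a point source, L₂ = L₁ − 20·log₁₀(r₂/r₁).
L₂ = 80 − 20·log₁₀(61.9/9.6) = 80 − 16.188 = 63.81 dB SPL.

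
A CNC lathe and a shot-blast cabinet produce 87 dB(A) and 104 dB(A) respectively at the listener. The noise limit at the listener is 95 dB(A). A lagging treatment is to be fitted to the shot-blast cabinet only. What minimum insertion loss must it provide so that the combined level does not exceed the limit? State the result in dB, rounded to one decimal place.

9.7 dB

Everything except the shot-blast cabinet sums to 10^(87/10) = 5.012e+08 in linear terms, 87.00 dB(A).
To meet 95 dB(A) overall, the treated shot-blast cabinet may contribute at most 10^(95/10) − 5.012e+08 = 2.661e+09, i.e. 94.25 dB(A).
So the shot-blast cabinet must be reduced from 104 to 94.25 dB(A): IL = 9.75 dB.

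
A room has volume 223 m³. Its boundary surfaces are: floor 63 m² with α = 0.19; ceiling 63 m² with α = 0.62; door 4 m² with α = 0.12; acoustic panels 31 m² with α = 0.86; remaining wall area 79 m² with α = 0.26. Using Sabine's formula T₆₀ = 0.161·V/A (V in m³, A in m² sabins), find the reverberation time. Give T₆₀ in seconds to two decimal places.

A = Σ Sᵢαᵢ = 63·0.19 + 63·0.62 + 4·0.12 + 31·0.86 + 79·0.26 = 98.71 m².
T₆₀ = 0.161·V/A = 0.161·223/98.71 = 0.364 s.

0.36 s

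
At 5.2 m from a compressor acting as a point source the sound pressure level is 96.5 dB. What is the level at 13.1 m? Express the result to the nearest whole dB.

88 dB

Point-source attenuation: ΔL = 20·log₁₀(r₂/r₁) = 20·log₁₀(13.1/5.2) = 8.025 dB.
L₂ = 96.5 − 20·log₁₀(13.1/5.2) = 96.5 − 8.025 = 88.47 dB.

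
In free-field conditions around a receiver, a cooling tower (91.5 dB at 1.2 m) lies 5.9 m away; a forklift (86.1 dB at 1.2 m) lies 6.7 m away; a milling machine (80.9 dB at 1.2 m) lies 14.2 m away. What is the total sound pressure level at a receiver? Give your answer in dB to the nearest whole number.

79 dB

Propagate each source to the receiver with L = L_ref − 20·log₁₀(r/r_ref), then add intensities.
cooling tower: 91.5 − 20·log₁₀(5.9/1.2) = 91.5 − 13.83 = 77.67 dB.
forklift: 86.1 − 20·log₁₀(6.7/1.2) = 86.1 − 14.94 = 71.16 dB.
milling machine: 80.9 − 20·log₁₀(14.2/1.2) = 80.9 − 21.46 = 59.44 dB.
Σ 10^(L/10) = 7.238e+07 → L_total = 10·log₁₀(7.238e+07) = 78.60 dB.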